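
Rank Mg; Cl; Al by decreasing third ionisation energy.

Mg > Cl > Al

The third ionization energy removes an electron from the +2 ion. For each element: Mg²⁺ is the bare [Ne] core; Cl²⁺ still has 5 valence electrons; Al²⁺ still has 1 valence electron.
Breaking into a closed-shell core is much more expensive than removing a leftover valence electron — Mg has the largest IE_3 here.
Valence configurations: Cl²⁺ [Ne]3s²3p³, Al²⁺ [Ne]3s¹.
Approximate IE_3 values (kJ/mol): Mg 7733, Cl 3822, Al 2745.
Putting it together, IE_3: Al < Cl < Mg.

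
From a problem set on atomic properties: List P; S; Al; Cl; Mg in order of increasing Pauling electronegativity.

Mg < Al < P < S < Cl

Smaller atoms with higher effective nuclear charge are more electronegative.
All lie in period 3, so electronegativity increases left to right.
So from lowest to highest: Mg < Al < P < S < Cl.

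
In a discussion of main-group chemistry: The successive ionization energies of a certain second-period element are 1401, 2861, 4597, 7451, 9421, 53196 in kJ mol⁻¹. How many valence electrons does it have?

5

Look for the largest jump between consecutive ionization energies: IE6/IE5 ≈ 5.6, far larger than any earlier ratio.
That jump marks the point where a core electron is being removed. So the atom has 5 valence electrons.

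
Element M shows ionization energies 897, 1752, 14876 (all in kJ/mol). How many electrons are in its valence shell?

2

Look for the largest jump between consecutive ionization energies: IE3/IE2 ≈ 8.5, far larger than any earlier ratio.
That jump marks the point where a core electron is being removed. So the atom has 2 valence electrons.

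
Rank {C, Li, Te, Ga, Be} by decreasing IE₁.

Li is in period 2, group 1; Be is in period 2, group 2; C is in period 2, group 14; Ga is in period 4, group 13; Te is in period 5, group 16.
Across a period the outer electron is held more tightly (higher IE₁); down a group it sits in a higher shell, more shielded, and comes off more easily.
Here both period and group differ, so the two effects have to be weighed against each other.
Ga > Li: the two effects oppose for this pair; the across-period effect wins (579 vs 520 kJ/mol).
Te > Ga: period and group pull opposite ways; the across-period shift dominates (869 vs 579 kJ/mol).
Be > Te: period and group pull opposite ways; the down-group shift dominates (900 vs 869 kJ/mol).
C > Be: C lies to the right of Be in period 2, so the across-period effect alone puts C higher.
Tabulated first ionization energy (kJ/mol): Li 520, Be 900, C 1086, Ga 579, Te 869.
So from highest to lowest: C > Be > Te > Ga > Li.

C > Be > Te > Ga > Li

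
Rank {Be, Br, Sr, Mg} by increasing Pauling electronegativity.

Sr < Mg < Be < Br

Be is in period 2, group 2; Mg is in period 3, group 2; Br is in period 4, group 17; Sr is in period 5, group 2.
Atoms toward the upper right of the periodic table pull bonding electrons most strongly.
These span different periods and groups, so the two trends combine.
Mg > Sr: they share group 2; the group trend gives Mg the larger value.
Be > Mg: they share group 2; the group trend gives Be the larger value.
Br > Be: the two effects oppose for this pair; the across-period effect wins (2.96 vs 1.57).
Tabulated electronegativity (Pauling): Be 1.57, Mg 1.31, Br 2.96, Sr 0.95.
So from lowest to highest: Sr < Mg < Be < Br.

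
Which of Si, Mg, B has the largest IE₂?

B

After 1 electron has been removed, what remains? Si⁺ still has 3 valence electrons; Mg⁺ still has 1 valence electron; B⁺ still has 2 valence electrons.
All are still removing valence electrons, so compare the +1 ions as you would atoms: IE_2 generally rises across a period (higher Z_eff) and falls down a group (larger shell), subject to the usual subshell exceptions.
Valence configurations: Si⁺ [Ne]3s²3p¹, Mg⁺ [Ne]3s¹, B⁺ [He]2s².
Approximate IE_2 values (kJ/mol): Si 1577, Mg 1451, B 2427.
Overall IE_2 order: Mg < Si < B.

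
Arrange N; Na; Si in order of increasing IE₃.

Si < N < Na

The third ionization energy removes an electron from the +2 ion. For each element: N²⁺ still has 3 valence electrons; Na²⁺ is already 1 electron into the core; Si²⁺ still has 2 valence electrons.
Pulling an electron out of a noble-gas core costs far more than removing a remaining valence electron, so Na sits at the high end of IE_3.
Valence configurations: N²⁺ [He]2s²2p¹, Si²⁺ [Ne]3s².
Approximate IE_3 values (kJ/mol): N 4578, Na 6910, Si 3232.
Putting it together, IE_3: Si < N < Na.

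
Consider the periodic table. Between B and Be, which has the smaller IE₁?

B

Across a period the outer electron is held more tightly (higher IE₁); down a group it sits in a higher shell, more shielded, and comes off more easily.
All lie in period 2; the across-period trend (first ionization energy increases left to right) applies, with the exception below.
Note the exception: Be has a higher first ionization energy than B, contrary to the simple trend — removing B's lone 2p electron is easier than breaking Be's filled 2s².
Tabulated first ionization energy (kJ/mol): Be 900, B 801.
So B has the smaller IE₁ (B < Be).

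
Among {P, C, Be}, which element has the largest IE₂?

The second ionization energy removes an electron from the +1 ion. For each element: P⁺ still has 4 valence electrons; C⁺ still has 3 valence electrons; Be⁺ still has 1 valence electron.
All are still removing valence electrons, so compare the +1 ions as you would atoms: IE_2 generally rises across a period (higher Z_eff) and falls down a group (larger shell), subject to the usual subshell exceptions.
Valence configurations: P⁺ [Ne]3s²3p², C⁺ [He]2s²2p¹, Be⁺ [He]2s¹.
Tabulated IE_2 (kJ/mol): P 1907, C 2353, Be 1757.
So the second ionization energies run Be < P < C.

C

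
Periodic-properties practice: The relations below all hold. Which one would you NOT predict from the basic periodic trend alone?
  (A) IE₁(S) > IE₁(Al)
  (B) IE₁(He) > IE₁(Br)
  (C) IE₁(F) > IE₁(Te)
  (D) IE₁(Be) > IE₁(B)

The general trend: first ionization energy increases across a period and decreases down a group.
(A) S (period 3, group 16) vs Al (period 3, group 13): the stated order agrees with the simple trend.
(B) He (period 1, group 18) vs Br (period 4, group 17): the stated order agrees with the simple trend.
(C) F (period 2, group 17) vs Te (period 5, group 16): the stated order agrees with the simple trend.
(D) Be (period 2, group 2) vs B (period 2, group 13): the stated order contradicts the simple trend.
The exception is (D): removing B's lone 2p electron is easier than breaking Be's filled 2s².

(D)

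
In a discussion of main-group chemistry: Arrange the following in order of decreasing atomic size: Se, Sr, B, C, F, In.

Radius decreases left→right (rising Z_eff, same n) and increases top→bottom (higher n).
These span different periods and groups, so the two trends combine.
C > F: C lies to the left of F in period 2, so the across-period effect alone puts C larger.
B > C: both are in period 2; the period trend gives B the larger value.
Se > B: the two effects oppose for this pair; the down-group effect wins (116 vs 85 pm).
In > Se: both effects reinforce here, so In is clearly the larger of the two.
Sr > In: both are in period 5; the period trend gives Sr the larger value.
Tabulated atomic radius (pm): B 85, C 75, F 64, Se 116, Sr 185, In 142.
So from largest to smallest: Sr > In > Se > B > C > F.

Sr > In > Se > B > C > F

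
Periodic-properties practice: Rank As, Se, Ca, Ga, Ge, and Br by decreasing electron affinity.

Atoms with high Z_eff and room in the valence shell (especially the halogens) have the most exothermic electron affinities.
All lie in period 4; the across-period trend (electron affinity increases left to right) applies, with the exception below.
Note the exception: Ge has a higher electron affinity than As, contrary to the simple trend — adding an electron to As's half-filled 4p³ is unfavourable, so Ge (4p²) has the more exothermic EA.
Approximate values (kJ/mol): Ca 2, Ga 29, Ge 119, As 78, Se 195, Br 325.
So from highest to lowest: Br > Se > Ge > As > Ga > Ca.

Br, Se, Ge, As, Ga, Ca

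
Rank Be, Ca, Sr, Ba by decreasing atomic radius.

Be is in period 2, group 2; Ca is in period 4, group 2; Sr is in period 5, group 2; Ba is in period 6, group 2.
Moving right in a period, electrons are added to the same shell under a stronger nuclear pull, so atoms get smaller; moving down, a new shell is opened and atoms get larger.
All are in group 2, so atomic radius increases down the group.
So from largest to smallest: Ba > Sr > Ca > Be.

Ba, Sr, Ca, Be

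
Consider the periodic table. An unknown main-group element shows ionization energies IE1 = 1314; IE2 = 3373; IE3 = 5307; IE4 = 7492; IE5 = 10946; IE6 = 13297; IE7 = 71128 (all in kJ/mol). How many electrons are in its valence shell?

Look for the largest jump between consecutive ionization energies: IE7/IE6 ≈ 5.3, far larger than any earlier ratio.
That jump marks the point where a core electron is being removed. So the atom has 6 valence electrons.

6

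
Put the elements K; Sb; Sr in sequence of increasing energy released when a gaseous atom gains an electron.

K is in period 4, group 1; Sr is in period 5, group 2; Sb is in period 5, group 15.
EA tends to increase across a period and decrease down a group, though the pattern is less regular than for IE or radius.
These span different periods and groups, so the two trends combine.
K > Sr: the two effects oppose for this pair; the down-group effect wins (48 vs 5 kJ/mol).
Sb > K: the two effects oppose for this pair; the across-period effect wins (103 vs 48 kJ/mol).
Approximate values (kJ/mol): K 48, Sr 5, Sb 103.
So from lowest to highest: Sr < K < Sb.

Sr < K < Sb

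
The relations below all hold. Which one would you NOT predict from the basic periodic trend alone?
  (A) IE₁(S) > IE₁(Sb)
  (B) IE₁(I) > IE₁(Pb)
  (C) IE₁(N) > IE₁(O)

(C)

The general trend: first ionisation energy increases across a period and decreases down a group.
(A) S (period 3, group 16) vs Sb (period 5, group 15): the stated order agrees with the simple trend.
(B) I (period 5, group 17) vs Pb (period 6, group 14): the stated order agrees with the simple trend.
(C) N (period 2, group 15) vs O (period 2, group 16): the stated order contradicts the simple trend.
The exception is (C): pairing an electron in O's 2p⁴ costs repulsion energy, so O ionizes more easily than half-filled N (2p³).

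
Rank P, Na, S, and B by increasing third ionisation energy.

IE_3 is the cost of taking one more electron from the +2 cation: P²⁺ still has 3 valence electrons; Na²⁺ is already 1 electron into the core; S²⁺ still has 4 valence electrons; B²⁺ still has 1 valence electron.
Pulling an electron out of a noble-gas core costs far more than removing a remaining valence electron, so Na sits at the high end of IE_3.
Valence configurations: P²⁺ [Ne]3s²3p¹, S²⁺ [Ne]3s²3p², B²⁺ [He]2s¹.
The numbers (kJ/mol): P 2914, Na 6910, S 3357, B 3660.
Hence IE_3: P < S < B < Na.

P < S < B < Na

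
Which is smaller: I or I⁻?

I

Forming I⁻ adds 1 electron to I. More electron–electron repulsion in the same shell, with unchanged nuclear charge, lets the cloud expand.
An anion is larger than its parent atom: I⁻ > I.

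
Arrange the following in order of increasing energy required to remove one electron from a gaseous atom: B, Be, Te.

B < Te < Be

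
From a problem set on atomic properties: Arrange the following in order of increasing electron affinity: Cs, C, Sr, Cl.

C is in period 2, group 14; Cl is in period 3, group 17; Sr is in period 5, group 2; Cs is in period 6, group 1.
Electron affinity generally becomes more exothermic across a period toward the halogens and less exothermic down a group.
These span different periods and groups, so the two trends combine.
Cs > Sr: this pair runs against the simple trend — see the exception note.
C > Cs: both effects reinforce here, so C is clearly the higher of the two.
Cl > C: period and group pull opposite ways; the across-period shift dominates (349 vs 122 kJ/mol).
Note the exception: Cs has a higher electron affinity than Sr, contrary to the simple trend — adding an electron to Sr (ns²) has to open a new, higher-energy np subshell, which is unfavourable.
Tabulated electron affinity (kJ/mol): C 122, Cl 349, Sr 5, Cs 46.
So from lowest to highest: Sr < Cs < C < Cl.

Sr < Cs < C < Cl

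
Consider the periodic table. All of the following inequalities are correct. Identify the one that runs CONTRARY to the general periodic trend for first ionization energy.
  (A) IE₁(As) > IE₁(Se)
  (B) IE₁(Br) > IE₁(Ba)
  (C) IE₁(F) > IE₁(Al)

The general trend: first ionization energy increases across a period and decreases down a group.
(A) As (period 4, group 15) vs Se (period 4, group 16): the stated order contradicts the simple trend.
(B) Br (period 4, group 17) vs Ba (period 6, group 2): the stated order agrees with the simple trend.
(C) F (period 2, group 17) vs Al (period 3, group 13): the stated order agrees with the simple trend.
The exception is (A): Se (4p⁴) ionizes more easily than half-filled As (4p³).

(A)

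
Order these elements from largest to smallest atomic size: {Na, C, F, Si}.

C is in period 2, group 14; F is in period 2, group 17; Na is in period 3, group 1; Si is in period 3, group 14.
Moving right in a period, electrons are added to the same shell under a stronger nuclear pull, so atoms get smaller; moving down, a new shell is opened and atoms get larger.
These span different periods and groups, so the two trends combine.
C > F: C lies to the left of F in period 2, so the across-period effect alone puts C larger.
Si > C: Si sits below C in group 14, so the down-group effect alone puts Si larger.
Na > Si: Na lies to the left of Si in period 3, so the across-period effect alone puts Na larger.
Tabulated atomic radius (pm): C 75, F 64, Na 155, Si 116.
So from largest to smallest: Na > Si > C > F.

Na, Si, C, F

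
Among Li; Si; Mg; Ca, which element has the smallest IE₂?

Consider each +1 ion: Li⁺ is the bare [He] core; Si⁺ still has 3 valence electrons; Mg⁺ still has 1 valence electron; Ca⁺ still has 1 valence electron.
Breaking into a closed-shell core is much more expensive than removing a leftover valence electron — Li has the largest IE_2 here.
Valence configurations: Si⁺ [Ne]3s²3p¹, Mg⁺ [Ne]3s¹, Ca⁺ [Ar]4s¹.
Approximate IE_2 values (kJ/mol): Li 7298, Si 1577, Mg 1451, Ca 1145.
Overall IE_2 order: Ca < Mg < Si < Li.

Ca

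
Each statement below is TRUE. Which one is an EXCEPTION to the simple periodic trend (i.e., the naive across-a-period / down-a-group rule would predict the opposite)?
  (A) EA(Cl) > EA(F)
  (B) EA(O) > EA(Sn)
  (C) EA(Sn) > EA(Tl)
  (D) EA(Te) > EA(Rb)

(A)

The general trend: electron affinity increases across a period and decreases down a group.
(A) Cl (period 3, group 17) vs F (period 2, group 17): the stated order contradicts the simple trend.
(B) O (period 2, group 16) vs Sn (period 5, group 14): the stated order agrees with the simple trend.
(C) Sn (period 5, group 14) vs Tl (period 6, group 13): the stated order agrees with the simple trend.
(D) Te (period 5, group 16) vs Rb (period 5, group 1): the stated order agrees with the simple trend.
The exception is (A): F's small 2p subshell makes the incoming electron feel strong e⁻–e⁻ repulsion, so Cl actually releases more energy on gaining an electron.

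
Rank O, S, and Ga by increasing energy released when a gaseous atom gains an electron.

O is in period 2, group 16; S is in period 3, group 16; Ga is in period 4, group 13.
EA tends to increase across a period and decrease down a group, though the pattern is less regular than for IE or radius.
Neither a single period nor a single group — weigh both effects.
O > Ga: relative to Ga, both the across-period and down-group shifts push O's electron affinity up.
S > O: this pair runs against the simple trend — see the exception note.
Note the exception: S has a higher electron affinity than O, contrary to the simple trend — the compact 2p subshell of O repels the added electron more than S's larger 3p does.
Approximate values (kJ/mol): O 141, S 200, Ga 29.
So from lowest to highest: Ga < O < S.

Ga < O < S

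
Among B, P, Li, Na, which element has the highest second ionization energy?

Li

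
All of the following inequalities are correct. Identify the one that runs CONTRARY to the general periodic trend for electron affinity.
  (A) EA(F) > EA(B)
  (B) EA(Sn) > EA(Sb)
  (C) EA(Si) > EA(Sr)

(B)

The general trend: electron affinity increases across a period and decreases down a group.
(A) F (period 2, group 17) vs B (period 2, group 13): the stated order agrees with the simple trend.
(B) Sn (period 5, group 14) vs Sb (period 5, group 15): the stated order contradicts the simple trend.
(C) Si (period 3, group 14) vs Sr (period 5, group 2): the stated order agrees with the simple trend.
The exception is (B): adding an electron to Sb's half-filled 5p³ is unfavourable, so Sn has the more exothermic EA.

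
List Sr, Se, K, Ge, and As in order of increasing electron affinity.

K is in period 4, group 1; Ge is in period 4, group 14; As is in period 4, group 15; Se is in period 4, group 16; Sr is in period 5, group 2.
Adding an electron releases more energy for atoms nearer the top right (short of the noble gases).
Neither a single period nor a single group — weigh both effects.
K > Sr: period and group pull opposite ways; the down-group shift dominates (48 vs 5 kJ/mol).
As > K: As lies to the right of K in period 4, so the across-period effect alone puts As higher.
Ge > As: this pair runs against the simple trend — see the exception note.
Se > Ge: both are in period 4; the period trend gives Se the larger value.
Note the exception: Ge has a higher electron affinity than As, contrary to the simple trend — adding an electron to As's half-filled 4p³ is unfavourable, so Ge (4p²) has the more exothermic EA.
For reference (kJ/mol): K 48, Ge 119, As 78, Se 195, Sr 5.
So from lowest to highest: Sr < K < As < Ge < Se.

Sr < K < As < Ge < Se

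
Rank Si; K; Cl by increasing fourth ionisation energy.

After 3 electrons have been removed, what remains? Si³⁺ still has 1 valence electron; K³⁺ is already 2 electrons into the core; Cl³⁺ still has 4 valence electrons.
Core electrons are held far more tightly than valence electrons, so K tops the IE_4 order.
Valence configurations: Si³⁺ [Ne]3s¹, Cl³⁺ [Ne]3s²3p².
Approximate IE_4 values (kJ/mol): Si 4356, K 5877, Cl 5159.
Overall IE_4 order: Si < Cl < K.

Si < Cl < K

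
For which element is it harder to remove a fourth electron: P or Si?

P

IE_4 is the cost of taking one more electron from the +3 cation: P³⁺ still has 2 valence electrons; Si³⁺ still has 1 valence electron.
All are still removing valence electrons, so compare the +3 ions as you would atoms: IE_4 generally rises across a period (higher Z_eff) and falls down a group (larger shell), subject to the usual subshell exceptions.
Valence configurations: P³⁺ [Ne]3s², Si³⁺ [Ne]3s¹.
The numbers (kJ/mol): P 4964, Si 4356.
Putting it together, IE_4: Si < P.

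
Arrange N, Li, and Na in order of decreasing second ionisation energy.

Consider each +1 ion: N⁺ still has 4 valence electrons; Li⁺ is the bare [He] core; Na⁺ is the bare [Ne] core.
Pulling an electron out of a noble-gas core costs far more than removing a remaining valence electron, so Na and Li sit at the high end of IE_2.
Approximate IE_2 values (kJ/mol): N 2856, Li 7298, Na 4562.
Overall IE_2 order: N < Na < Li.

Li > Na > N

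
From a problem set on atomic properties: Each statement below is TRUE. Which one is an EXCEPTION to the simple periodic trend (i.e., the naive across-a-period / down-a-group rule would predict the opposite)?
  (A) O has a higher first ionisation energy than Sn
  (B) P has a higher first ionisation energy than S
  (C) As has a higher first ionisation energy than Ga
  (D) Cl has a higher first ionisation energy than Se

(B)

The general trend: first ionisation energy increases across a period and decreases down a group.
(A) O (period 2, group 16) vs Sn (period 5, group 14): the stated order agrees with the simple trend.
(B) P (period 3, group 15) vs S (period 3, group 16): the stated order contradicts the simple trend.
(C) As (period 4, group 15) vs Ga (period 4, group 13): the stated order agrees with the simple trend.
(D) Cl (period 3, group 17) vs Se (period 4, group 16): the stated order agrees with the simple trend.
The exception is (B): S (3p⁴) ionizes more easily than half-filled P (3p³) because the paired 3p electron in S is pushed out by e⁻–e⁻ repulsion.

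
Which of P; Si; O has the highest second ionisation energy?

Consider each +1 ion: P⁺ still has 4 valence electrons; Si⁺ still has 3 valence electrons; O⁺ still has 5 valence electrons.
All are still removing valence electrons, so compare the +1 ions as you would atoms: IE_2 generally rises across a period (higher Z_eff) and falls down a group (larger shell), subject to the usual subshell exceptions.
Valence configurations: P⁺ [Ne]3s²3p², Si⁺ [Ne]3s²3p¹, O⁺ [He]2s²2p³.
Approximate IE_2 values (kJ/mol): P 1907, Si 1577, O 3388.
So the second ionization energies run Si < P < O.

O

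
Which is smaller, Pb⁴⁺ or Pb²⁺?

Pb⁴⁺

Both ions have Z = 82 protons, but Pb⁴⁺ has lost more electrons, so its remaining electrons feel a larger effective nuclear charge per electron and are pulled in more tightly.
Higher positive charge → smaller ion, so Pb²⁺ > Pb⁴⁺.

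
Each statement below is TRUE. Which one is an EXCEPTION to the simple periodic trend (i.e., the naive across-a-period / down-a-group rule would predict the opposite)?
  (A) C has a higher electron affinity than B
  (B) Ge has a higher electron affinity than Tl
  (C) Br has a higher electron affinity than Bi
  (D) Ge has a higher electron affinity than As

(D)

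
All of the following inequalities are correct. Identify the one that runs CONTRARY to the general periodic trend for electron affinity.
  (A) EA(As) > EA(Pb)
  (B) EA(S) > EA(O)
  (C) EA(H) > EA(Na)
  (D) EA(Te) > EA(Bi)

The general trend: electron affinity increases across a period and decreases down a group.
(A) As (period 4, group 15) vs Pb (period 6, group 14): the stated order agrees with the simple trend.
(B) S (period 3, group 16) vs O (period 2, group 16): the stated order contradicts the simple trend.
(C) H (period 1, group 1) vs Na (period 3, group 1): the stated order agrees with the simple trend.
(D) Te (period 5, group 16) vs Bi (period 6, group 15): the stated order agrees with the simple trend.
The exception is (B): the compact 2p subshell of O repels the added electron more than S's larger 3p does.

(B)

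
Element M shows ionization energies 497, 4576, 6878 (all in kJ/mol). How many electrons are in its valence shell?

Look for the largest jump between consecutive ionization energies: IE2/IE1 ≈ 9.2, far larger than any earlier ratio.
That jump marks the point where a core electron is being removed. So the atom has 1 valence electron.

1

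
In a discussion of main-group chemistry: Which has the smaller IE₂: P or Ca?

Ca

Consider each +1 ion: P⁺ still has 4 valence electrons; Ca⁺ still has 1 valence electron.
All are still removing valence electrons, so compare the +1 ions as you would atoms: IE_2 generally rises across a period (higher Z_eff) and falls down a group (larger shell), subject to the usual subshell exceptions.
Valence configurations: P⁺ [Ne]3s²3p², Ca⁺ [Ar]4s¹.
Tabulated IE_2 (kJ/mol): P 1907, Ca 1145.
Hence IE_2: Ca < P.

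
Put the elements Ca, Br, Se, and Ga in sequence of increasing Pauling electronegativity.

Ca < Ga < Se < Br

Electronegativity increases across a period and decreases down a group, tracking effective nuclear charge and atomic size.
All lie in period 4, so electronegativity increases left to right.
So from lowest to highest: Ca < Ga < Se < Br.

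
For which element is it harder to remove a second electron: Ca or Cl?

Cl

The second ionization energy removes an electron from the +1 ion. For each element: Ca⁺ still has 1 valence electron; Cl⁺ still has 6 valence electrons.
All are still removing valence electrons, so compare the +1 ions as you would atoms: IE_2 generally rises across a period (higher Z_eff) and falls down a group (larger shell), subject to the usual subshell exceptions.
Valence configurations: Ca⁺ [Ar]4s¹, Cl⁺ [Ne]3s²3p⁴.
The numbers (kJ/mol): Ca 1145, Cl 2298.
Putting it together, IE_2: Ca < Cl.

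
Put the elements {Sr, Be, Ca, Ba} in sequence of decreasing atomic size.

Be is in period 2, group 2; Ca is in period 4, group 2; Sr is in period 5, group 2; Ba is in period 6, group 2.
Across a period the added protons contract the valence shell; down a group each new principal shell makes the atom larger.
All are in group 2, so atomic radius increases down the group.
So from largest to smallest: Ba > Sr > Ca > Be.

Ba, Sr, Ca, Be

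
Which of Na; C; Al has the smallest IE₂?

Al

The second ionization energy removes an electron from the +1 ion. For each element: Na⁺ is the bare [Ne] core; C⁺ still has 3 valence electrons; Al⁺ still has 2 valence electrons.
Breaking into a closed-shell core is much more expensive than removing a leftover valence electron — Na has the largest IE_2 here.
Valence configurations: C⁺ [He]2s²2p¹, Al⁺ [Ne]3s².
Tabulated IE_2 (kJ/mol): Na 4562, C 2353, Al 1817.
Hence IE_2: Al < C < Na.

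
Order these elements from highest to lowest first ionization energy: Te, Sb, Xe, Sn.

Xe, Te, Sb, Sn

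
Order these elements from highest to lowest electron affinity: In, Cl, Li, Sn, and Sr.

Li is in period 2, group 1; Cl is in period 3, group 17; Sr is in period 5, group 2; In is in period 5, group 13; Sn is in period 5, group 14.
EA tends to increase across a period and decrease down a group, though the pattern is less regular than for IE or radius.
These span different periods and groups, so the two trends combine.
In > Sr: In lies to the right of Sr in period 5, so the across-period effect alone puts In higher.
Li > In: period and group pull opposite ways; the down-group shift dominates (60 vs 29 kJ/mol).
Sn > Li: the two effects oppose for this pair; the across-period effect wins (107 vs 60 kJ/mol).
Cl > Sn: both effects reinforce here, so Cl is clearly the higher of the two.
Approximate values (kJ/mol): Li 60, Cl 349, Sr 5, In 29, Sn 107.
So from highest to lowest: Cl > Sn > Li > In > Sr.

Cl > Sn > Li > In > Sr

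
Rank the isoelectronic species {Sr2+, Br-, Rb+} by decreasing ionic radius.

All of these have 36 electrons, so size is governed by nuclear charge alone: the more protons, the stronger the pull on the same electron cloud, and the smaller the ion.
Nuclear charges: Sr2+ (Z=38), Rb+ (Z=37), Br- (Z=35).
Largest to smallest: Br- > Rb+ > Sr2+.

Br-, Rb+, Sr2+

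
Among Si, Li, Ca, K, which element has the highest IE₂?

After 1 electron has been removed, what remains? Si⁺ still has 3 valence electrons; Li⁺ is the bare [He] core; Ca⁺ still has 1 valence electron; K⁺ is the bare [Ar] core.
Pulling an electron out of a noble-gas core costs far more than removing a remaining valence electron, so K and Li sit at the high end of IE_2.
Valence configurations: Si⁺ [Ne]3s²3p¹, Ca⁺ [Ar]4s¹.
Approximate IE_2 values (kJ/mol): Si 1577, Li 7298, Ca 1145, K 3052.
Putting it together, IE_2: Ca < Si < K < Li.

Li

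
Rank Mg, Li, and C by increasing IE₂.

Mg, C, Li

The second ionization energy removes an electron from the +1 ion. For each element: Mg⁺ still has 1 valence electron; Li⁺ is the bare [He] core; C⁺ still has 3 valence electrons.
Breaking into a closed-shell core is much more expensive than removing a leftover valence electron — Li has the largest IE_2 here.
Valence configurations: Mg⁺ [Ne]3s¹, C⁺ [He]2s²2p¹.
Tabulated IE_2 (kJ/mol): Mg 1451, Li 7298, C 2353.
So the second ionization energies run Mg < C < Li.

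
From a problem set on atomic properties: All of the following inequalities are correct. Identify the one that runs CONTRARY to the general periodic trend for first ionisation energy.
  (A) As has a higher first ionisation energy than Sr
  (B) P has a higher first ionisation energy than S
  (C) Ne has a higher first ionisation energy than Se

The general trend: first ionisation energy increases across a period and decreases down a group.
(A) As (period 4, group 15) vs Sr (period 5, group 2): the stated order agrees with the simple trend.
(B) P (period 3, group 15) vs S (period 3, group 16): the stated order contradicts the simple trend.
(C) Ne (period 2, group 18) vs Se (period 4, group 16): the stated order agrees with the simple trend.
The exception is (B): S (3p⁴) ionizes more easily than half-filled P (3p³) because the paired 3p electron in S is pushed out by e⁻–e⁻ repulsion.

(B)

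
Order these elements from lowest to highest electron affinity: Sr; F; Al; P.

Sr, Al, P, F

F is in period 2, group 17; Al is in period 3, group 13; P is in period 3, group 15; Sr is in period 5, group 2.
Atoms with high Z_eff and room in the valence shell (especially the halogens) have the most exothermic electron affinities.
These span different periods and groups, so the two trends combine.
Al > Sr: relative to Sr, both the across-period and down-group shifts push Al's electron affinity up.
P > Al: P lies to the right of Al in period 3, so the across-period effect alone puts P higher.
F > P: both effects reinforce here, so F is clearly the higher of the two.
Tabulated electron affinity (kJ/mol): F 328, Al 42, P 72, Sr 5.
So from lowest to highest: Sr < Al < P < F.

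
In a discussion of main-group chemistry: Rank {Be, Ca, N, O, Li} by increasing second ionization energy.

After 1 electron has been removed, what remains? Be⁺ still has 1 valence electron; Ca⁺ still has 1 valence electron; N⁺ still has 4 valence electrons; O⁺ still has 5 valence electrons; Li⁺ is the bare [He] core.
Pulling an electron out of a noble-gas core costs far more than removing a remaining valence electron, so Li sits at the high end of IE_2.
Valence configurations: Be⁺ [He]2s¹, Ca⁺ [Ar]4s¹, N⁺ [He]2s²2p², O⁺ [He]2s²2p³.
The numbers (kJ/mol): Be 1757, Ca 1145, N 2856, O 3388, Li 7298.
Hence IE_2: Ca < Be < N < O < Li.

Ca < Be < N < O < Li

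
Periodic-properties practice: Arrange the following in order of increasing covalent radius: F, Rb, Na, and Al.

F, Al, Na, Rb

F is in period 2, group 17; Na is in period 3, group 1; Al is in period 3, group 13; Rb is in period 5, group 1.
Across a period the added protons contract the valence shell; down a group each new principal shell makes the atom larger.
Neither a single period nor a single group — weigh both effects.
Al > F: both effects reinforce here, so Al is clearly the larger of the two.
Na > Al: Na lies to the left of Al in period 3, so the across-period effect alone puts Na larger.
Rb > Na: Rb sits below Na in group 1, so the down-group effect alone puts Rb larger.
For reference (pm): F 64, Na 155, Al 126, Rb 210.
So from smallest to largest: F < Al < Na < Rb.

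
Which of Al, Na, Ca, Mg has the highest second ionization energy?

IE_2 is the cost of taking one more electron from the +1 cation: Al⁺ still has 2 valence electrons; Na⁺ is the bare [Ne] core; Ca⁺ still has 1 valence electron; Mg⁺ still has 1 valence electron.
Breaking into a closed-shell core is much more expensive than removing a leftover valence electron — Na has the largest IE_2 here.
Valence configurations: Al⁺ [Ne]3s², Ca⁺ [Ar]4s¹, Mg⁺ [Ne]3s¹.
Tabulated IE_2 (kJ/mol): Al 1817, Na 4562, Ca 1145, Mg 1451.
Hence IE_2: Ca < Mg < Al < Na.

Na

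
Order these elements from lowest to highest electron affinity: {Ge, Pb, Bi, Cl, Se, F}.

Pb < Bi < Ge < Se < F < Cl

Atoms with high Z_eff and room in the valence shell (especially the halogens) have the most exothermic electron affinities.
Here both period and group differ, so the two effects have to be weighed against each other.
Bi > Pb: Bi lies to the right of Pb in period 6, so the across-period effect alone puts Bi higher.
Ge > Bi: period and group pull opposite ways; the down-group shift dominates (119 vs 91 kJ/mol).
Se > Ge: both are in period 4; the period trend gives Se the larger value.
F > Se: relative to Se, both the across-period and down-group shifts push F's electron affinity up.
Cl > F: this pair runs against the simple trend — see the exception note.
Note the exception: Cl has a higher electron affinity than F, contrary to the simple trend — F's small 2p subshell makes the incoming electron feel strong e⁻–e⁻ repulsion, so Cl actually releases more energy on gaining an electron.
Approximate values (kJ/mol): F 328, Cl 349, Ge 119, Se 195, Pb 35, Bi 91.
So from lowest to highest: Pb < Bi < Ge < Se < F < Cl.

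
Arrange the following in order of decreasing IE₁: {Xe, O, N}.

N is in period 2, group 15; O is in period 2, group 16; Xe is in period 5, group 18.
Across a period the outer electron is held more tightly (higher IE₁); down a group it sits in a higher shell, more shielded, and comes off more easily.
Neither a single period nor a single group — weigh both effects.
O > Xe: the two effects oppose for this pair; the down-group effect wins (1314 vs 1170 kJ/mol).
N > O: this pair runs against the simple trend — see the exception note.
Note the exception: N has a higher first ionization energy than O, contrary to the simple trend — pairing an electron in O's 2p⁴ costs repulsion energy, so O ionizes more easily than half-filled N (2p³).
Tabulated first ionization energy (kJ/mol): N 1402, O 1314, Xe 1170.
So from highest to lowest: N > O > Xe.

N > O > Xe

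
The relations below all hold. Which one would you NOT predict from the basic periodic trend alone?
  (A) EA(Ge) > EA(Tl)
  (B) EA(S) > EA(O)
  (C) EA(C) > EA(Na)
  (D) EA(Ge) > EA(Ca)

(B)

The general trend: electron affinity increases across a period and decreases down a group.
(A) Ge (period 4, group 14) vs Tl (period 6, group 13): the stated order agrees with the simple trend.
(B) S (period 3, group 16) vs O (period 2, group 16): the stated order contradicts the simple trend.
(C) C (period 2, group 14) vs Na (period 3, group 1): the stated order agrees with the simple trend.
(D) Ge (period 4, group 14) vs Ca (period 4, group 2): the stated order agrees with the simple trend.
The exception is (B): the compact 2p subshell of O repels the added electron more than S's larger 3p does.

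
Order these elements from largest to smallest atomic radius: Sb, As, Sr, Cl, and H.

H is in period 1, group 1; Cl is in period 3, group 17; As is in period 4, group 15; Sr is in period 5, group 2; Sb is in period 5, group 15.
Radius decreases left→right (rising Z_eff, same n) and increases top→bottom (higher n).
These span different periods and groups, so the two trends combine.
Cl > H: the two effects oppose for this pair; the down-group effect wins (99 vs 32 pm).
As > Cl: both effects reinforce here, so As is clearly the larger of the two.
Sb > As: Sb sits below As in group 15, so the down-group effect alone puts Sb larger.
Sr > Sb: Sr lies to the left of Sb in period 5, so the across-period effect alone puts Sr larger.
Approximate values (pm): H 32, Cl 99, As 121, Sr 185, Sb 140.
So from largest to smallest: Sr > Sb > As > Cl > H.

Sr > Sb > As > Cl > H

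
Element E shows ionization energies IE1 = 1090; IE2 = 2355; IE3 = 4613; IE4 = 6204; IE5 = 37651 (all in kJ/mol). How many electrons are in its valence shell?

Look for the largest jump between consecutive ionization energies: IE5/IE4 ≈ 6.1, far larger than any earlier ratio.
That jump marks the point where a core electron is being removed. So the atom has 4 valence electrons.

4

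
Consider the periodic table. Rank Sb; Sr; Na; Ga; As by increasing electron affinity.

Sr, Ga, Na, As, Sb

Na is in period 3, group 1; Ga is in period 4, group 13; As is in period 4, group 15; Sr is in period 5, group 2; Sb is in period 5, group 15.
Electron affinity generally becomes more exothermic across a period toward the halogens and less exothermic down a group.
Here both period and group differ, so the two effects have to be weighed against each other.
Ga > Sr: relative to Sr, both the across-period and down-group shifts push Ga's electron affinity up.
Na > Ga: period and group pull opposite ways; the down-group shift dominates (53 vs 29 kJ/mol).
As > Na: the two effects oppose for this pair; the across-period effect wins (78 vs 53 kJ/mol).
Sb > As: this pair runs against the simple trend — see the exception note.
Note the exception: Sb has a higher electron affinity than As, contrary to the simple trend — both are half-filled np³, but the pairing/repulsion penalty for the added electron shrinks as the p orbitals become larger and more diffuse down the group, and for Sb that outweighs the weaker nuclear attraction.
Tabulated electron affinity (kJ/mol): Na 53, Ga 29, As 78, Sr 5, Sb 103.
So from lowest to highest: Sr < Ga < Na < As < Sb.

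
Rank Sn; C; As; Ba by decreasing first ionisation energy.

C is in period 2, group 14; As is in period 4, group 15; Sn is in period 5, group 14; Ba is in period 6, group 2.
Removing the outermost electron gets harder across a period and easier down a group.
These span different periods and groups, so the two trends combine.
Sn > Ba: both effects reinforce here, so Sn is clearly the higher of the two.
As > Sn: relative to Sn, both the across-period and down-group shifts push As's first ionization energy up.
C > As: period and group pull opposite ways; the down-group shift dominates (1086 vs 947 kJ/mol).
For reference (kJ/mol): C 1086, As 947, Sn 709, Ba 503.
So from highest to lowest: C > As > Sn > Ba.

C > As > Sn > Ba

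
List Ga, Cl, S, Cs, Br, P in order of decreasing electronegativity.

Cl > Br > S > P > Ga > Cs

P is in period 3, group 15; S is in period 3, group 16; Cl is in period 3, group 17; Ga is in period 4, group 13; Br is in period 4, group 17; Cs is in period 6, group 1.
Atoms toward the upper right of the periodic table pull bonding electrons most strongly.
Here both period and group differ, so the two effects have to be weighed against each other.
Ga > Cs: both effects reinforce here, so Ga is clearly the higher of the two.
P > Ga: both effects reinforce here, so P is clearly the higher of the two.
S > P: both are in period 3; the period trend gives S the larger value.
Br > S: the two effects oppose for this pair; the across-period effect wins (2.96 vs 2.58).
Cl > Br: Cl sits above Br in group 17, so the down-group effect alone puts Cl higher.
For reference (Pauling): P 2.19, S 2.58, Cl 3.16, Ga 1.81, Br 2.96, Cs 0.79.
So from highest to lowest: Cl > Br > S > P > Ga > Cs.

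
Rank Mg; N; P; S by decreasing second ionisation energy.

IE_2 is the cost of taking one more electron from the +1 cation: Mg⁺ still has 1 valence electron; N⁺ still has 4 valence electrons; P⁺ still has 4 valence electrons; S⁺ still has 5 valence electrons.
All are still removing valence electrons, so compare the +1 ions as you would atoms: IE_2 generally rises across a period (higher Z_eff) and falls down a group (larger shell), subject to the usual subshell exceptions.
Valence configurations: Mg⁺ [Ne]3s¹, N⁺ [He]2s²2p², P⁺ [Ne]3s²3p², S⁺ [Ne]3s²3p³.
Approximate IE_2 values (kJ/mol): Mg 1451, N 2856, P 1907, S 2252.
Hence IE_2: Mg < P < S < N.

N, S, P, Mg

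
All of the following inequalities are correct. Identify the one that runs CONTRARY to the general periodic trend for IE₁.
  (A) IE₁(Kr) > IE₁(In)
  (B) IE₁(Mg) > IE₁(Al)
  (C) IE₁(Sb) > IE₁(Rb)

The general trend: IE₁ increases across a period and decreases down a group.
(A) Kr (period 4, group 18) vs In (period 5, group 13): the stated order agrees with the simple trend.
(B) Mg (period 3, group 2) vs Al (period 3, group 13): the stated order contradicts the simple trend.
(C) Sb (period 5, group 15) vs Rb (period 5, group 1): the stated order agrees with the simple trend.
The exception is (B): Al's single 3p electron is easier to remove than one from Mg's filled 3s².

(B)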